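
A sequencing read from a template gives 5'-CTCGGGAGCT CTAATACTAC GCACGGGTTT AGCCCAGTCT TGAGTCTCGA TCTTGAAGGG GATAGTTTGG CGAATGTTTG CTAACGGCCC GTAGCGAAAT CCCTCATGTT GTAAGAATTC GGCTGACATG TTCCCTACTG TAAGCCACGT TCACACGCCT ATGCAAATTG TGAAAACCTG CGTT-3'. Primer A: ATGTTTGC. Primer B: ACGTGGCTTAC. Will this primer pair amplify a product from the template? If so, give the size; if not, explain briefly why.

Primer A (ATGTTTGC) matches the top strand at positions 74–81; it acts as a forward primer.
Primer B's reverse complement is GTAAGCCACGT, matching the top strand at positions 140–150; it acts as a reverse primer.
The 3' ends face each other across positions 74–150, giving a 77 bp product.

Yes — a 77 bp product.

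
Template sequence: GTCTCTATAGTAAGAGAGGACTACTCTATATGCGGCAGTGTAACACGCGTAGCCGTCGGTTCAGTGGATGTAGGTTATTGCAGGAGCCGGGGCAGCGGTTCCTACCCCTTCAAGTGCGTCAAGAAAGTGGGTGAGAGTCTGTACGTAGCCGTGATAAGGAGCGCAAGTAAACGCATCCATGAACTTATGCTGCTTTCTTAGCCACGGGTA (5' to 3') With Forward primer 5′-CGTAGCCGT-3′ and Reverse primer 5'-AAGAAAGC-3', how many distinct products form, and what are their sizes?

The forward primer CGTAGCCGT matches the top strand at positions 48–56, 144–152.
The reverse primer's reverse complement is GCTTTCTT, matching at positions 192–199.
Each forward site pairs with the reverse site to give a product ending at position 199: sizes 152, 56 bp.

Two products: 152 bp, 56 bp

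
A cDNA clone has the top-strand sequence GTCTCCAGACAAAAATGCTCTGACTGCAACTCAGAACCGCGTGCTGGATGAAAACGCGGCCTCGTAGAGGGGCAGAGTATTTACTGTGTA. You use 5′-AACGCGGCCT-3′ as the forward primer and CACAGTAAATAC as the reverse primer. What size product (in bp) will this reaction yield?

The forward primer matches the template at positions 53–62.
Reverse complement of the reverse primer: GTATTTACTGTG. This occurs on the top strand at positions 77–88.
The product runs from position 53 to position 88, so its length is 88 − 53 + 1 = 36 bp.

36 bp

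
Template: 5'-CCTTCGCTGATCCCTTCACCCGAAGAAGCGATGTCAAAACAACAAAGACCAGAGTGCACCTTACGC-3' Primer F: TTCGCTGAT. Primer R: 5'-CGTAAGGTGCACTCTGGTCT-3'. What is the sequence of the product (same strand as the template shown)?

Forward primer TTCGCTGAT is found on the top strand at positions 3–11.
Taking the reverse complement of CGTAAGGTGCACTCTGGTCT gives AGACCAGAGTGCACCTTACG, found at positions 46–65 on the template; the primer anneals here to the top strand with its 3' end pointing upstream.
The product is the template from position 3 through 65 (63 bp).

5'-TTCGCTGATCCCTTCACCCGAAGAAGCGATGTCAAAACAACAAAGACCAGAGTGCACCTTACG-3'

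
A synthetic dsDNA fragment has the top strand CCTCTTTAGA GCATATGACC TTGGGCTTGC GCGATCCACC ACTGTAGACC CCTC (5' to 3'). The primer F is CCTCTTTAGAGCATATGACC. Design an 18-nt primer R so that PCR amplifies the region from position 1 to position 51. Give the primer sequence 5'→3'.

The product's 3' end on the top strand is position 51.
The reverse primer anneals to the top strand over positions 34–51, i.e. to ATCCACCACTGTAGACCC.
Its sequence written 5'→3' is the reverse complement: GGGTCTACAGTGGTGGAT.

5'-GGGTCTACAGTGGTGGAT-3'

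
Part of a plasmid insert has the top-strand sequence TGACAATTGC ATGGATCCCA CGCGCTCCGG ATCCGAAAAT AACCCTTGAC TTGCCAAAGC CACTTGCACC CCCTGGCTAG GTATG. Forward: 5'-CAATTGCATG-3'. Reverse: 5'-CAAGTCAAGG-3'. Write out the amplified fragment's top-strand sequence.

Scanning the template, CAATTGCATG occurs at positions 4–13; this primer anneals to the bottom strand there with its 3' end pointing downstream.
Reverse complement of the reverse primer: CCTTGACTTG. This occurs on the top strand at positions 44–53.
The product is the template from position 4 through 53 (50 bp).

5'-CAATTGCATGGATCCCACGCGCTCCGGATCCGAAAATAACCCTTGACTTG-3'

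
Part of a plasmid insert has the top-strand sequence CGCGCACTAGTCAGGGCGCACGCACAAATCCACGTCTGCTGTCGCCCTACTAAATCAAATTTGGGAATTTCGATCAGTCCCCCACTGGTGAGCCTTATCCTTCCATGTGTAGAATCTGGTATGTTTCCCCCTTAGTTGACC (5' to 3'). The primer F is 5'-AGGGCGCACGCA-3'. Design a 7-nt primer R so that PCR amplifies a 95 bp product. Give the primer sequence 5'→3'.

5'-CATGGAA-3'

The forward primer binds at positions 13–24, so a 95 bp product ends at position 13 + 95 − 1 = 107.
The reverse primer anneals to the top strand over positions 101–107, i.e. to TTCCATG.
Its sequence written 5'→3' is the reverse complement: CATGGAA.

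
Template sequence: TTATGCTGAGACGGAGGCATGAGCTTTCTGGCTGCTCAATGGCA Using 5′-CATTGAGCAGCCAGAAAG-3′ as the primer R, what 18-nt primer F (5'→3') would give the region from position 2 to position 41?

The reverse primer's reverse complement CTTTCTGGCTGCTCAATG matches the template at positions 24–41; the product starts at position 2.
The forward primer is identical to the top strand over positions 2–19: TATGCTGAGACGGAGGCA.

5'-TATGCTGAGACGGAGGCA-3'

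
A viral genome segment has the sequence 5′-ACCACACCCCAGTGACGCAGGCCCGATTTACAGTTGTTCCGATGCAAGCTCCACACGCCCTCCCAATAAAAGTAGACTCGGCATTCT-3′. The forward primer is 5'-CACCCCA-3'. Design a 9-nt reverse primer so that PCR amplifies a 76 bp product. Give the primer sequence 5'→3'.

5'-CGAGTCTAC-3'

The forward primer binds at positions 5–11, so a 76 bp product ends at position 5 + 76 − 1 = 80.
The reverse primer anneals to the top strand over positions 72–80, i.e. to GTAGACTCG.
Its sequence written 5'→3' is the reverse complement: CGAGTCTAC.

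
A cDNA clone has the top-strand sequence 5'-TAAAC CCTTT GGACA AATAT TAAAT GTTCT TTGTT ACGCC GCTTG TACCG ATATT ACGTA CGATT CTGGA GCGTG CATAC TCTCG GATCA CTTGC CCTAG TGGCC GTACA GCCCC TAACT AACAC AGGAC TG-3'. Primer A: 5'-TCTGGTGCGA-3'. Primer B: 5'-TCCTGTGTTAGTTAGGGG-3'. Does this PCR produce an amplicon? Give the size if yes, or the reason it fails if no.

Primer A (TCTGGTGCGA) does not match the top strand, and its reverse complement TCGCACCAGA does not match either.
With no annealing site for primer A, no amplification occurs.

No product — primer A has no binding site in the template.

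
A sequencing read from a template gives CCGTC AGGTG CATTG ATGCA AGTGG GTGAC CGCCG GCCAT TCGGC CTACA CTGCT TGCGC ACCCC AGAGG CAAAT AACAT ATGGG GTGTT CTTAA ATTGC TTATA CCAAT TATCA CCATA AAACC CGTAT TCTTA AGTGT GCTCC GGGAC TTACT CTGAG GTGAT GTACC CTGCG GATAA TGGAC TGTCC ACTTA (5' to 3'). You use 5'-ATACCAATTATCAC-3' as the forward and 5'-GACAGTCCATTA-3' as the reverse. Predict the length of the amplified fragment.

Forward primer ATACCAATTATCAC is found on the top strand at positions 103–116.
Taking the reverse complement of GACAGTCCATTA gives TAATGGACTGTC, found at positions 178–189 on the template; the primer anneals here to the top strand with its 3' end pointing upstream.
The product runs from position 103 to position 189, so its length is 189 − 103 + 1 = 87 bp.

87 bp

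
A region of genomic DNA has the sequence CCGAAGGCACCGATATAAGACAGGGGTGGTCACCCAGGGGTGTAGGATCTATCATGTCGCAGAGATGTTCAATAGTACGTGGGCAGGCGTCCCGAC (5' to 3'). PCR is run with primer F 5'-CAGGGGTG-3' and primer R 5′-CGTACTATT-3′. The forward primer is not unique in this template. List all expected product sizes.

59 bp, 45 bp

The forward primer CAGGGGTG matches the top strand at positions 21–28, 35–42.
The reverse primer's reverse complement is AATAGTACG, matching at positions 71–79.
Each forward site pairs with the reverse site to give a product ending at position 79: sizes 59, 45 bp.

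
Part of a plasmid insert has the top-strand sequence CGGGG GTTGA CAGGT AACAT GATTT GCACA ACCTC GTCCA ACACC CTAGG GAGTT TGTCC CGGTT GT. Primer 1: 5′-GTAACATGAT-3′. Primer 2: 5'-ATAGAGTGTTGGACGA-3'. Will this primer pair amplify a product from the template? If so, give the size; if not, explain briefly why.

Primer 2 (ATAGAGTGTTGGACGA) does not match the top strand, and its reverse complement TCGTCCAACACTCTAT does not match either.
With no annealing site for primer 2, no amplification occurs.

No product — primer 2 has no binding site in the template.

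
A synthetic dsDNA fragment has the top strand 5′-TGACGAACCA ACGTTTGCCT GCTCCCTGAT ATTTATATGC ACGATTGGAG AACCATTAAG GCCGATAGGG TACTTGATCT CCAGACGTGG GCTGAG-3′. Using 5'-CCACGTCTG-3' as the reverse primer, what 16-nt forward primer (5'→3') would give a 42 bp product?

5'-AGAACCATTAAGGCCG-3'

The reverse primer's reverse complement CAGACGTGG matches the template at positions 82–90, so the product ends at position 90.
A 42 bp product then starts at position 90 − 42 + 1 = 49.
The forward primer is identical to the top strand there: AGAACCATTAAGGCCG.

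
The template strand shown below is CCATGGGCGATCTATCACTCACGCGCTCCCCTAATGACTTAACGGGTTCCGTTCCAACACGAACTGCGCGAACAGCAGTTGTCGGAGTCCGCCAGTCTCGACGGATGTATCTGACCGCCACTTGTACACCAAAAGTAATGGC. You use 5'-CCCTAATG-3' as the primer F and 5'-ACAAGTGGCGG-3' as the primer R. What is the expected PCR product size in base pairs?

Scanning the template, CCCTAATG occurs at positions 29–36; this primer anneals to the bottom strand there with its 3' end pointing downstream.
Taking the reverse complement of ACAAGTGGCGG gives CCGCCACTTGT, found at positions 115–125 on the template; the primer anneals here to the top strand with its 3' end pointing upstream.
Amplicon spans positions 29–125: 97 bp.

97 bp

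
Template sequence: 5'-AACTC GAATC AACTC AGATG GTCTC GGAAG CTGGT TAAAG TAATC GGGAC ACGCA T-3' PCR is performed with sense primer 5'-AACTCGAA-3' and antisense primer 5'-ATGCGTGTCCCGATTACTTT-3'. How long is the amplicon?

56 bp

The forward primer matches the template at positions 1–8.
Reverse complement of the reverse primer: AAAGTAATCGGGACACGCAT. This occurs on the top strand at positions 37–56.
Amplicon spans positions 1–56: 56 bp.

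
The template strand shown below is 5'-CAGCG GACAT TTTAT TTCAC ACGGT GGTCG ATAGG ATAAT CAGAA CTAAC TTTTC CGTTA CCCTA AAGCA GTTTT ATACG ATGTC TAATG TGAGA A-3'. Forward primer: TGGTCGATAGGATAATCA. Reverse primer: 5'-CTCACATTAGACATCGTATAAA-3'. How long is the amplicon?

The forward primer matches the template at positions 25–42.
The reverse primer's reverse complement is TTTATACGATGTCTAATGTGAG, which matches the template at positions 73–94.
Product length = (reverse-primer end) − (forward-primer start) + 1 = 94 − 25 + 1 = 70 bp.

70 bp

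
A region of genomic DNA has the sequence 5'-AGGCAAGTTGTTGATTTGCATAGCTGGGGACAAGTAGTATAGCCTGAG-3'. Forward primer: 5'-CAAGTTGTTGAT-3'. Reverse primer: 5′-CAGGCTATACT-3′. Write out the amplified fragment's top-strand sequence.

5'-CAAGTTGTTGATTTGCATAGCTGGGGACAAGTAGTATAGCCTG-3'

Forward primer CAAGTTGTTGAT is found on the top strand at positions 4–15.
Taking the reverse complement of CAGGCTATACT gives AGTATAGCCTG, found at positions 36–46 on the template; the primer anneals here to the top strand with its 3' end pointing upstream.
The product is the template from position 4 through 46 (43 bp).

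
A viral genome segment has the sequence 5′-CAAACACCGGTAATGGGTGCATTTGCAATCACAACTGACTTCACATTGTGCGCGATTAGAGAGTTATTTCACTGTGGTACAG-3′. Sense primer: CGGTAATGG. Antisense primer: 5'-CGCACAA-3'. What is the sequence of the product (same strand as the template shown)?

5'-CGGTAATGGGTGCATTTGCAATCACAACTGACTTCACATTGTGCG-3'

Scanning the template, CGGTAATGG occurs at positions 8–16; this primer anneals to the bottom strand there with its 3' end pointing downstream.
Taking the reverse complement of CGCACAA gives TTGTGCG, found at positions 46–52 on the template; the primer anneals here to the top strand with its 3' end pointing upstream.
The product is the template from position 8 through 52 (45 bp).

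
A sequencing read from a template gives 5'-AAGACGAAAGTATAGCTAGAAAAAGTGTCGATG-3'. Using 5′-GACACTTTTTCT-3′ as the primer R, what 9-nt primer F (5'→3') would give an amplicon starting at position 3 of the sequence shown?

5'-GACGAAAGT-3'

The reverse primer's reverse complement AGAAAAAGTGTC matches the template at positions 18–29; the product starts at position 3.
The forward primer is identical to the top strand over positions 3–11: GACGAAAGT.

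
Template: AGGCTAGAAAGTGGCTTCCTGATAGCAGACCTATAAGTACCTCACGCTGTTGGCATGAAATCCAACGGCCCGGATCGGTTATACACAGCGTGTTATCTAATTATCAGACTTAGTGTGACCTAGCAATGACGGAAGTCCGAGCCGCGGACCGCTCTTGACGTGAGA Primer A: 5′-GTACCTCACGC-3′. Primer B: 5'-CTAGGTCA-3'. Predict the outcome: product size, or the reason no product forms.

Yes — an 87 bp product.

Primer A (GTACCTCACGC) matches the top strand at positions 37–47; it acts as a forward primer.
Primer B's reverse complement is TGACCTAG, matching the top strand at positions 116–123; it acts as a reverse primer.
The 3' ends face each other across positions 37–123, giving an 87 bp product.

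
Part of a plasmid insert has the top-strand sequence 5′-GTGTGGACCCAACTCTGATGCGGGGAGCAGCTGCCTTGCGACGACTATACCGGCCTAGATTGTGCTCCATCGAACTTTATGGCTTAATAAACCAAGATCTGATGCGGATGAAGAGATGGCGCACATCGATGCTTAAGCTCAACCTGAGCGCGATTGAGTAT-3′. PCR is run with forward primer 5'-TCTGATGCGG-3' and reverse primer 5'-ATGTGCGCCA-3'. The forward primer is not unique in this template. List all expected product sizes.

113 bp, 29 bp

The forward primer TCTGATGCGG matches the top strand at positions 14–23, 98–107.
The reverse primer's reverse complement is TGGCGCACAT, matching at positions 117–126.
Each forward site pairs with the reverse site to give a product ending at position 126: sizes 113, 29 bp.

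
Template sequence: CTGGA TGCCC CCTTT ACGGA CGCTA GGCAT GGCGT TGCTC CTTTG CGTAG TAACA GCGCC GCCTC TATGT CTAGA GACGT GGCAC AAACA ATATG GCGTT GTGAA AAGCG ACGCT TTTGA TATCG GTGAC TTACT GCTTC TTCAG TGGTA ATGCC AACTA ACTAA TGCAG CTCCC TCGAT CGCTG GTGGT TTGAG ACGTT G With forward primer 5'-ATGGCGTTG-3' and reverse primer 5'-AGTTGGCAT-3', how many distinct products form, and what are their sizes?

Two products: 131 bp, 67 bp

The forward primer ATGGCGTTG matches the top strand at positions 29–37, 93–101.
The reverse primer's reverse complement is ATGCCAACT, matching at positions 151–159.
Each forward site pairs with the reverse site to give a product ending at position 159: sizes 131, 67 bp.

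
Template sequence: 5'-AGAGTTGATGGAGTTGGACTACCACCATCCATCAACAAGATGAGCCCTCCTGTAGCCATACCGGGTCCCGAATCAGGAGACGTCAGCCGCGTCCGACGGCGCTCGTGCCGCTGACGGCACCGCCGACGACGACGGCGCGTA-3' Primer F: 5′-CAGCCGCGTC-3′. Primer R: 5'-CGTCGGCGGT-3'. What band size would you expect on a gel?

Forward primer CAGCCGCGTC is found on the top strand at positions 84–93.
The reverse primer's reverse complement is ACCGCCGACG, which matches the template at positions 119–128.
Amplicon spans positions 84–128: 45 bp.

45 bp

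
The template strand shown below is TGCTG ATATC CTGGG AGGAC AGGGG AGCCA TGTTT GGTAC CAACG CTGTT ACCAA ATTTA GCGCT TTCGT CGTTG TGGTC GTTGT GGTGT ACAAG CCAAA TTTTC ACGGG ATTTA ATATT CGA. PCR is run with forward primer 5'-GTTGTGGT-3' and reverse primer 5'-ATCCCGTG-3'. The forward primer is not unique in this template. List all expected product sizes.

41 bp, 32 bp

The forward primer GTTGTGGT matches the top strand at positions 72–79, 81–88.
The reverse primer's reverse complement is CACGGGAT, matching at positions 105–112.
Each forward site pairs with the reverse site to give a product ending at position 112: sizes 41, 32 bp.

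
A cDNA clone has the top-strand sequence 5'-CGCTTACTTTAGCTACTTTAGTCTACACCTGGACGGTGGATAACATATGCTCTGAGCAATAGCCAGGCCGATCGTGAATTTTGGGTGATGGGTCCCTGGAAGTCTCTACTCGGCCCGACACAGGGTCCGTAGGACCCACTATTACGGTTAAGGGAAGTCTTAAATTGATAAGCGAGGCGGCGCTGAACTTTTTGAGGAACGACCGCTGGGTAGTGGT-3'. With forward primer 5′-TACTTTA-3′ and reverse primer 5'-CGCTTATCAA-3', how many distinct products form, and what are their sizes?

The forward primer TACTTTA matches the top strand at positions 5–11, 14–20.
The reverse primer's reverse complement is TTGATAAGCG, matching at positions 165–174.
Each forward site pairs with the reverse site to give a product ending at position 174: sizes 170, 161 bp.

Two products: 170 bp, 161 bp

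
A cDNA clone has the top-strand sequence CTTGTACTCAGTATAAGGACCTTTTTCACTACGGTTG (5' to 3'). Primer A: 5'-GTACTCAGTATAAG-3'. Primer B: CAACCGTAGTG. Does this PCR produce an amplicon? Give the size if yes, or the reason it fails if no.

Yes — a 34 bp product.

Primer A (GTACTCAGTATAAG) matches the top strand at positions 4–17; it acts as a forward primer.
Primer B's reverse complement is CACTACGGTTG, matching the top strand at positions 27–37; it acts as a reverse primer.
The 3' ends face each other across positions 4–37, giving a 34 bp product.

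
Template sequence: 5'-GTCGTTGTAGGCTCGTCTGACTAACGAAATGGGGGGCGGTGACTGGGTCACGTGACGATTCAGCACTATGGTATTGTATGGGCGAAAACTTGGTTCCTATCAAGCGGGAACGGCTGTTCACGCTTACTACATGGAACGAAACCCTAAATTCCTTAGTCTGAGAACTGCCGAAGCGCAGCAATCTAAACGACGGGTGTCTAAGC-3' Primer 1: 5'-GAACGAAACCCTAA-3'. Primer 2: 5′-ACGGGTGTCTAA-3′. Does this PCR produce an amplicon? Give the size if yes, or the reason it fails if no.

No product — both primers anneal to the same strand and extend in the same direction.

Primer 1 (GAACGAAACCCTAA) matches the top strand at positions 134–147 (3' end points downstream).
Primer 2 (ACGGGTGTCTAA) also matches the top strand directly, at positions 190–201 — its reverse complement TTAGACACCCGT is not present.
Both primers anneal to the bottom strand with 3' ends pointing the same way, so neither can prime synthesis back toward the other.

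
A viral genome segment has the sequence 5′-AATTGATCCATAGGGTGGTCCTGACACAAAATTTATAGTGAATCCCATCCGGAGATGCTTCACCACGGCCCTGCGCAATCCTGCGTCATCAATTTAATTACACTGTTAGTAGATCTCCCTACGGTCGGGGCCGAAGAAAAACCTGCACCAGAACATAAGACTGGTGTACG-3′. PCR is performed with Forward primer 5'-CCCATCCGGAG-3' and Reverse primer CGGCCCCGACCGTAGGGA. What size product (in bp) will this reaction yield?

Scanning the template, CCCATCCGGAG occurs at positions 44–54; this primer anneals to the bottom strand there with its 3' end pointing downstream.
Reverse complement of the reverse primer: TCCCTACGGTCGGGGCCG. This occurs on the top strand at positions 116–133.
The product runs from position 44 to position 133, so its length is 133 − 44 + 1 = 90 bp.

90 bp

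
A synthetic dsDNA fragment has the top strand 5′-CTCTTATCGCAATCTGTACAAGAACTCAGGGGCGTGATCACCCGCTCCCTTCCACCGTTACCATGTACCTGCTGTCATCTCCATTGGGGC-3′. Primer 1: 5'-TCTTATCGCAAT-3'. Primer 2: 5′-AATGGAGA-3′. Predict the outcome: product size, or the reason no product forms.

Primer 1 (TCTTATCGCAAT) matches the top strand at positions 2–13; it acts as a forward primer.
Primer 2's reverse complement is TCTCCATT, matching the top strand at positions 78–85; it acts as a reverse primer.
The 3' ends face each other across positions 2–85, giving an 84 bp product.

Yes — an 84 bp product.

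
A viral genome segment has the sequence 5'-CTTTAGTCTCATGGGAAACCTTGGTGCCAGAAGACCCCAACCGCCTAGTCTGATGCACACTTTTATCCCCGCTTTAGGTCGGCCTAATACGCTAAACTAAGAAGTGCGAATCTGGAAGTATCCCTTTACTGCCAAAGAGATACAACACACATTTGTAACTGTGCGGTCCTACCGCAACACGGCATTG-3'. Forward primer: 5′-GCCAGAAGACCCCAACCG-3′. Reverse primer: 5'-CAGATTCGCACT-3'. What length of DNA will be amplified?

Scanning the template, GCCAGAAGACCCCAACCG occurs at positions 26–43; this primer anneals to the bottom strand there with its 3' end pointing downstream.
The reverse primer's reverse complement is AGTGCGAATCTG, which matches the template at positions 103–114.
Product length = (reverse-primer end) − (forward-primer start) + 1 = 114 − 26 + 1 = 89 bp.

89 bp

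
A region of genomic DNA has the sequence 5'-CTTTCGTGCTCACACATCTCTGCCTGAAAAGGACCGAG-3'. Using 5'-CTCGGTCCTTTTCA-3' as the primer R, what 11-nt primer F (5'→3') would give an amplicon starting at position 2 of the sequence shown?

The reverse primer's reverse complement TGAAAAGGACCGAG matches the template at positions 25–38; the product starts at position 2.
The forward primer is identical to the top strand over positions 2–12: TTTCGTGCTCA.

5'-TTTCGTGCTCA-3'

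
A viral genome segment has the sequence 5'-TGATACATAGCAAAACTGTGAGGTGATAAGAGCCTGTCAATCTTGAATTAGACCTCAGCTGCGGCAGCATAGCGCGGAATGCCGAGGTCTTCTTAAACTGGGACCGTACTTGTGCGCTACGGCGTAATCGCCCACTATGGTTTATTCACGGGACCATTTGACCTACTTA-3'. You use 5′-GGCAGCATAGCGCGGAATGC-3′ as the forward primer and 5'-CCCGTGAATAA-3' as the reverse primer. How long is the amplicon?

90 bp

Forward primer GGCAGCATAGCGCGGAATGC is found on the top strand at positions 63–82.
The reverse primer's reverse complement is TTATTCACGGG, which matches the template at positions 142–152.
Amplicon spans positions 63–152: 90 bp.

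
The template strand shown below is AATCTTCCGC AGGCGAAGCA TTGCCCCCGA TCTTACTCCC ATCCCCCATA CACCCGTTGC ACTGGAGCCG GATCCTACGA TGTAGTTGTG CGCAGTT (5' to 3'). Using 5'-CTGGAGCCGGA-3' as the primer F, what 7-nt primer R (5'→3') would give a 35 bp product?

5'-ACTGCGC-3'

The forward primer binds at positions 62–72, so a 35 bp product ends at position 62 + 35 − 1 = 96.
The reverse primer anneals to the top strand over positions 90–96, i.e. to GCGCAGT.
Its sequence written 5'→3' is the reverse complement: ACTGCGC.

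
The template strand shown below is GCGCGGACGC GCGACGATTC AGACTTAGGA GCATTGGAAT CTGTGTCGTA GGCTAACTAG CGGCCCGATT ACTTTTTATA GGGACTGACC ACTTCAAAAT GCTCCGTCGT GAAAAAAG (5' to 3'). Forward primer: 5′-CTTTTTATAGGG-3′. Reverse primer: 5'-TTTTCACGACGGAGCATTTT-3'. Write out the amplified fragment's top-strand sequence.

The forward primer matches the template at positions 72–83.
The reverse primer's reverse complement is AAAATGCTCCGTCGTGAAAA, which matches the template at positions 96–115.
The product is the template from position 72 through 115 (44 bp).

5'-CTTTTTATAGGGACTGACCACTTCAAAATGCTCCGTCGTGAAAA-3'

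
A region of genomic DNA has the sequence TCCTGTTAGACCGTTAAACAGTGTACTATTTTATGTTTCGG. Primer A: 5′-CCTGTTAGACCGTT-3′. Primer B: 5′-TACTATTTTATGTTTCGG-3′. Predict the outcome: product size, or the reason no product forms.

Primer A (CCTGTTAGACCGTT) matches the top strand at positions 2–15 (3' end points downstream).
Primer B (TACTATTTTATGTTTCGG) also matches the top strand directly, at positions 24–41 — its reverse complement CCGAAACATAAAATAGTA is not present.
Both primers anneal to the bottom strand with 3' ends pointing the same way, so neither can prime synthesis back toward the other.

No product — both primers anneal to the same strand and extend in the same direction.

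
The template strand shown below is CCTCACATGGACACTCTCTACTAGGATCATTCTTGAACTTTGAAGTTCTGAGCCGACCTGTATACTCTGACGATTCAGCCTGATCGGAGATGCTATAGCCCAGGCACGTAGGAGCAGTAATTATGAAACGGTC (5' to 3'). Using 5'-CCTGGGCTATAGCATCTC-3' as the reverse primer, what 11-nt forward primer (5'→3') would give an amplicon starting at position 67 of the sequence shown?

The reverse primer's reverse complement GAGATGCTATAGCCCAGG matches the template at positions 87–104; the product starts at position 67.
The forward primer is identical to the top strand over positions 67–77: CTGACGATTCA.

5'-CTGACGATTCA-3'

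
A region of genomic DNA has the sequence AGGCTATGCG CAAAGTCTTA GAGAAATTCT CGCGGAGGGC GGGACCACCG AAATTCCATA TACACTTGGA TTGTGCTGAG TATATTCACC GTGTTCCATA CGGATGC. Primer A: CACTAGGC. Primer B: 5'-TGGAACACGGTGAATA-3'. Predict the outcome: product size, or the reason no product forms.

Primer A (CACTAGGC) does not match the top strand, and its reverse complement GCCTAGTG does not match either.
With no annealing site for primer A, no amplification occurs.

No product — primer A has no binding site in the template.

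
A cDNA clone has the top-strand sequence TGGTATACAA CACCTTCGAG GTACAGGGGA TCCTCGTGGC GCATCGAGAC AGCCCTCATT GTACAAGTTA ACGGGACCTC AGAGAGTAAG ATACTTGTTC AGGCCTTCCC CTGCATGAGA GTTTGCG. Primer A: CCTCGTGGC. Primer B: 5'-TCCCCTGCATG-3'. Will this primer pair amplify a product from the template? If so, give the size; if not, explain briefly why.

No product — both primers anneal to the same strand and extend in the same direction.

Primer A (CCTCGTGGC) matches the top strand at positions 32–40 (3' end points downstream).
Primer B (TCCCCTGCATG) also matches the top strand directly, at positions 107–117 — its reverse complement CATGCAGGGGA is not present.
Both primers anneal to the bottom strand with 3' ends pointing the same way, so neither can prime synthesis back toward the other.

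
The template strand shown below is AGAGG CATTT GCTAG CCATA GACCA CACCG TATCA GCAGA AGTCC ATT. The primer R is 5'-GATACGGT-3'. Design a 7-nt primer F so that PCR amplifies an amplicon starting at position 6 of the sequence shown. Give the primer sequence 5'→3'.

5'-CATTTGC-3'

The reverse primer's reverse complement ACCGTATC matches the template at positions 27–34; the product starts at position 6.
The forward primer is identical to the top strand over positions 6–12: CATTTGC.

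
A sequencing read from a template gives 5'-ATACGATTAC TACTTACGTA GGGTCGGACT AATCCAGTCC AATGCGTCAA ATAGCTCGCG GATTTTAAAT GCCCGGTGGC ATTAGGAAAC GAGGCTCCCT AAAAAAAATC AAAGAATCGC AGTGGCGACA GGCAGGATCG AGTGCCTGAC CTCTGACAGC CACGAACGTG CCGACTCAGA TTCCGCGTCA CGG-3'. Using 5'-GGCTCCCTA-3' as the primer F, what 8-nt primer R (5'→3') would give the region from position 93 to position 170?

The product's 3' end on the top strand is position 170.
The reverse primer anneals to the top strand over positions 163–170, i.e. to CGAACGTG.
Its sequence written 5'→3' is the reverse complement: CACGTTCG.

5'-CACGTTCG-3'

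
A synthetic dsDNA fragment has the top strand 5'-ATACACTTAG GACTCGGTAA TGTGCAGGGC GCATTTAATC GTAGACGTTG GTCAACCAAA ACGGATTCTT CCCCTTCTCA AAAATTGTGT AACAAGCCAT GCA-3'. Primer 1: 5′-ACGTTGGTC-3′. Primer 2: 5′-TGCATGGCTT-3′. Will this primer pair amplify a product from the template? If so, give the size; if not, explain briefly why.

Primer 1 (ACGTTGGTC) matches the top strand at positions 45–53; it acts as a forward primer.
Primer 2's reverse complement is AAGCCATGCA, matching the top strand at positions 94–103; it acts as a reverse primer.
The 3' ends face each other across positions 45–103, giving a 59 bp product.

Yes — a 59 bp product.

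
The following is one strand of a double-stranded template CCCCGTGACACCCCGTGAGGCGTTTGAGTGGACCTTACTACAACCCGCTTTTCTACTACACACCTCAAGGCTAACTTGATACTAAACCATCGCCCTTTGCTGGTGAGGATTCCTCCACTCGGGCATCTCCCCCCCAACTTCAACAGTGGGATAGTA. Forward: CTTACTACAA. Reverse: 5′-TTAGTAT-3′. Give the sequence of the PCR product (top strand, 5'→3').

5'-CTTACTACAACCCGCTTTTCTACTACACACCTCAAGGCTAACTTGATACTAA-3'

Forward primer CTTACTACAA is found on the top strand at positions 34–43.
The reverse primer's reverse complement is ATACTAA, which matches the template at positions 79–85.
The product is the template from position 34 through 85 (52 bp).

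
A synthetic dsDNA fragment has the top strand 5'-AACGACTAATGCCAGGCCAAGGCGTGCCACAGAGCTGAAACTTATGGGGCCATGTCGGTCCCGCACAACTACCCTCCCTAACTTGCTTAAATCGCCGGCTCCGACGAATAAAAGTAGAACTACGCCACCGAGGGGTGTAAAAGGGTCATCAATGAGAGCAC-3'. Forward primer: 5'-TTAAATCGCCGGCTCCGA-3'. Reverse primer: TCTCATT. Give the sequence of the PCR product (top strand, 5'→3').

The forward primer matches the template at positions 87–104.
Taking the reverse complement of TCTCATT gives AATGAGA, found at positions 151–157 on the template; the primer anneals here to the top strand with its 3' end pointing upstream.
The product is the template from position 87 through 157 (71 bp).

5'-TTAAATCGCCGGCTCCGACGAATAAAAGTAGAACTACGCCACCGAGGGGTGTAAAAGGGTCATCAATGAGA-3'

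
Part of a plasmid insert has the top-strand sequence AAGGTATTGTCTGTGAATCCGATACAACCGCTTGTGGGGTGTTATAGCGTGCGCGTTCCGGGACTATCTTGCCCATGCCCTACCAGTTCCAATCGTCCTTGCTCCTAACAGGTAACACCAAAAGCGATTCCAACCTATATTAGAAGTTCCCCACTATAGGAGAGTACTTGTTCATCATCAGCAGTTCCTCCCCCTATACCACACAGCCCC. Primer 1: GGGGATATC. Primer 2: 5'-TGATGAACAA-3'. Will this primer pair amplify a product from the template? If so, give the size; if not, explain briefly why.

No product — primer 1 has no binding site in the template.

Primer 1 (GGGGATATC) does not match the top strand, and its reverse complement GATATCCCC does not match either.
With no annealing site for primer 1, no amplification occurs.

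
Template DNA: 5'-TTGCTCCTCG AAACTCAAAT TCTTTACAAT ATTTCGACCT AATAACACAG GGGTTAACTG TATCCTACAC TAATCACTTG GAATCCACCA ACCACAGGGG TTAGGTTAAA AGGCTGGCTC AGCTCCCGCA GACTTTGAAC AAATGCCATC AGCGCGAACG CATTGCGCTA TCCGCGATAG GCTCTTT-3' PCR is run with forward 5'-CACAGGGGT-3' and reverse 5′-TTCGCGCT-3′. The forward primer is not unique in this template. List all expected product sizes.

The forward primer CACAGGGGT matches the top strand at positions 46–54, 93–101.
The reverse primer's reverse complement is AGCGCGAA, matching at positions 151–158.
Each forward site pairs with the reverse site to give a product ending at position 158: sizes 113, 66 bp.

113 bp, 66 bp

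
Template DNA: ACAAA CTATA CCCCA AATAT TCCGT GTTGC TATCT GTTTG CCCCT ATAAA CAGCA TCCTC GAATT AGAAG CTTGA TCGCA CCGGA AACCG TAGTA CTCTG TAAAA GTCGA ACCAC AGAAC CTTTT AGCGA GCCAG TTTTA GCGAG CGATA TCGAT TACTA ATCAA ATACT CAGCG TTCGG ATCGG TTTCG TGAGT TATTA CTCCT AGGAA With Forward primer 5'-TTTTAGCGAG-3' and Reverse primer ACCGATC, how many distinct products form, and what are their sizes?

Two products: 65 bp, 51 bp

The forward primer TTTTAGCGAG matches the top strand at positions 122–131, 136–145.
The reverse primer's reverse complement is GATCGGT, matching at positions 180–186.
Each forward site pairs with the reverse site to give a product ending at position 186: sizes 65, 51 bp.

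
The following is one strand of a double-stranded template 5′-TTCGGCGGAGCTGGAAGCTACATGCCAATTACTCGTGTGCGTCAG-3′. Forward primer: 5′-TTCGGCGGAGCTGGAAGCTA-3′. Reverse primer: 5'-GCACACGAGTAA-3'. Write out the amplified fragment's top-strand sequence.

5'-TTCGGCGGAGCTGGAAGCTACATGCCAATTACTCGTGTGC-3'

The forward primer matches the template at positions 1–20.
Taking the reverse complement of GCACACGAGTAA gives TTACTCGTGTGC, found at positions 29–40 on the template; the primer anneals here to the top strand with its 3' end pointing upstream.
The product is the template from position 1 through 40 (40 bp).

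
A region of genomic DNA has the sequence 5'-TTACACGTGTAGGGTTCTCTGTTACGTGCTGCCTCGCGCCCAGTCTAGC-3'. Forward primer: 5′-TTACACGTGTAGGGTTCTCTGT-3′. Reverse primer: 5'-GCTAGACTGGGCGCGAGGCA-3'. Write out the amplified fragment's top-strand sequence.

5'-TTACACGTGTAGGGTTCTCTGTTACGTGCTGCCTCGCGCCCAGTCTAGC-3'

Forward primer TTACACGTGTAGGGTTCTCTGT is found on the top strand at positions 1–22.
Taking the reverse complement of GCTAGACTGGGCGCGAGGCA gives TGCCTCGCGCCCAGTCTAGC, found at positions 30–49 on the template; the primer anneals here to the top strand with its 3' end pointing upstream.
The product is the template from position 1 through 49 (49 bp).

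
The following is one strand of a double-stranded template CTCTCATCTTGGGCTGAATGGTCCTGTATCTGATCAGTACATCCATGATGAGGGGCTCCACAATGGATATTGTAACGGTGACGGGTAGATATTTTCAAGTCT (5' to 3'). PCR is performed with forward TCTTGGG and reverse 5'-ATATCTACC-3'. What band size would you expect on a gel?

86 bp

Scanning the template, TCTTGGG occurs at positions 7–13; this primer anneals to the bottom strand there with its 3' end pointing downstream.
Reverse complement of the reverse primer: GGTAGATAT. This occurs on the top strand at positions 84–92.
Amplicon spans positions 7–92: 86 bp.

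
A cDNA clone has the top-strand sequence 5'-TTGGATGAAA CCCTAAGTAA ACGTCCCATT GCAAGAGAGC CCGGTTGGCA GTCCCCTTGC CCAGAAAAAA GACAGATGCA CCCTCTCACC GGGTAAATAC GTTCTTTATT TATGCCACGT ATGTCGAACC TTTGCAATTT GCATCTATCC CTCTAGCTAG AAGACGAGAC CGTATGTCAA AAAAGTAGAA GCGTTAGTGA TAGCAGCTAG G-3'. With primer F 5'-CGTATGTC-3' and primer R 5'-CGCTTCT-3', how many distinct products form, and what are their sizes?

The forward primer CGTATGTC matches the top strand at positions 118–125, 171–178.
The reverse primer's reverse complement is AGAAGCG, matching at positions 187–193.
Each forward site pairs with the reverse site to give a product ending at position 193: sizes 76, 23 bp.

Two products: 76 bp, 23 bp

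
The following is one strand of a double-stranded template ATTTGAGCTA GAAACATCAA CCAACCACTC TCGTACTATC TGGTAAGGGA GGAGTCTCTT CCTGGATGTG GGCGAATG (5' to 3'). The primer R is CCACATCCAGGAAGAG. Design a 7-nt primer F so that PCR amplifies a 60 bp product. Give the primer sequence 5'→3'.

5'-AAACATC-3'

The reverse primer's reverse complement CTCTTCCTGGATGTGG matches the template at positions 56–71, so the product ends at position 71.
A 60 bp product then starts at position 71 − 60 + 1 = 12.
The forward primer is identical to the top strand there: AAACATC.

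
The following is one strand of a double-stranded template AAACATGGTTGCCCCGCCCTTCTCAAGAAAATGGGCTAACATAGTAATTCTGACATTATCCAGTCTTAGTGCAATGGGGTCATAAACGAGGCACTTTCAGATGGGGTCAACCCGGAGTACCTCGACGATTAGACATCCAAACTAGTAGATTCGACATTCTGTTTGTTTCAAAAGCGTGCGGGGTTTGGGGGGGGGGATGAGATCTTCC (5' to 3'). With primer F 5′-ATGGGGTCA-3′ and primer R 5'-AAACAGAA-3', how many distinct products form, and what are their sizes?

Two products: 91 bp, 64 bp

The forward primer ATGGGGTCA matches the top strand at positions 74–82, 101–109.
The reverse primer's reverse complement is TTCTGTTT, matching at positions 157–164.
Each forward site pairs with the reverse site to give a product ending at position 164: sizes 91, 64 bp.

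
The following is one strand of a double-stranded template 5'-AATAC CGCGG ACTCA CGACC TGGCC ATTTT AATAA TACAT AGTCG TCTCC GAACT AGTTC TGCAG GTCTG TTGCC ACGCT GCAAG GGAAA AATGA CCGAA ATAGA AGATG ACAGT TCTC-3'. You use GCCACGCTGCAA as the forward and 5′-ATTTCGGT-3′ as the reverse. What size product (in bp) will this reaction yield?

The forward primer matches the template at positions 73–84.
The reverse primer's reverse complement is ACCGAAAT, which matches the template at positions 95–102.
The product runs from position 73 to position 102, so its length is 102 − 73 + 1 = 30 bp.

30 bp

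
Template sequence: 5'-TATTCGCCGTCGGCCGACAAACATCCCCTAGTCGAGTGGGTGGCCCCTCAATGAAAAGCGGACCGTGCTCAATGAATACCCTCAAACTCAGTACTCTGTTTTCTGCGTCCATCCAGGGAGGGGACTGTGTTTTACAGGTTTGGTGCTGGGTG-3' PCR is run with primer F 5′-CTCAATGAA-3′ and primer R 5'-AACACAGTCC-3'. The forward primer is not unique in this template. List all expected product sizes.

The forward primer CTCAATGAA matches the top strand at positions 47–55, 68–76.
The reverse primer's reverse complement is GGACTGTGTT, matching at positions 122–131.
Each forward site pairs with the reverse site to give a product ending at position 131: sizes 85, 64 bp.

85 bp, 64 bp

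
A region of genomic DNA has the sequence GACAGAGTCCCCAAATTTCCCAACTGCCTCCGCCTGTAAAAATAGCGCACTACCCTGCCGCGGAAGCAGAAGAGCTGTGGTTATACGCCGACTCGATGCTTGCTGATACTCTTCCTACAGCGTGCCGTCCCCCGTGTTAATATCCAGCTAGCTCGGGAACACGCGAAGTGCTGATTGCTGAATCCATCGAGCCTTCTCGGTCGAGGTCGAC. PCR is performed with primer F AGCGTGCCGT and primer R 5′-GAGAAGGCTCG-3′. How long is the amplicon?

The forward primer matches the template at positions 119–128.
Reverse complement of the reverse primer: CGAGCCTTCTC. This occurs on the top strand at positions 188–198.
Product length = (reverse-primer end) − (forward-primer start) + 1 = 198 − 119 + 1 = 80 bp.

80 bp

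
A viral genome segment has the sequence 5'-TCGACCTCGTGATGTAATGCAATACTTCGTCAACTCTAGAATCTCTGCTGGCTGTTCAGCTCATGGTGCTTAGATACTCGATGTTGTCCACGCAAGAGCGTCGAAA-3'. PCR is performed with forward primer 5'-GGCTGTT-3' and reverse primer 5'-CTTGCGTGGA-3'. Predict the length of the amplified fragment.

47 bp

The forward primer matches the template at positions 50–56.
Taking the reverse complement of CTTGCGTGGA gives TCCACGCAAG, found at positions 87–96 on the template; the primer anneals here to the top strand with its 3' end pointing upstream.
The product runs from position 50 to position 96, so its length is 96 − 50 + 1 = 47 bp.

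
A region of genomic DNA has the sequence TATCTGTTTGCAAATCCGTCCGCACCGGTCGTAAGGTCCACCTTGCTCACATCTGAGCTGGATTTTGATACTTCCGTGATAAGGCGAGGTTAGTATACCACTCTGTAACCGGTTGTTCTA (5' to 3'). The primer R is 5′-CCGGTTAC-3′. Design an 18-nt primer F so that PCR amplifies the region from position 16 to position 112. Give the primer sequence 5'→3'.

The reverse primer's reverse complement GTAACCGG matches the template at positions 105–112; the product starts at position 16.
The forward primer is identical to the top strand over positions 16–33: CCGTCCGCACCGGTCGTA.

5'-CCGTCCGCACCGGTCGTA-3'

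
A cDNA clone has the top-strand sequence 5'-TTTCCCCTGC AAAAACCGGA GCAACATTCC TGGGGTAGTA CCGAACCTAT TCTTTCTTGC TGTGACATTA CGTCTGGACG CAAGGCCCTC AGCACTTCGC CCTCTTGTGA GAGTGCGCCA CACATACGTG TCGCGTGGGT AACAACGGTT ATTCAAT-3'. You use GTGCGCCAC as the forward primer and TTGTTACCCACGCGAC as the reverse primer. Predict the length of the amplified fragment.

Scanning the template, GTGCGCCAC occurs at positions 113–121; this primer anneals to the bottom strand there with its 3' end pointing downstream.
The reverse primer's reverse complement is GTCGCGTGGGTAACAA, which matches the template at positions 130–145.
Product length = (reverse-primer end) − (forward-primer start) + 1 = 145 − 113 + 1 = 33 bp.

33 bp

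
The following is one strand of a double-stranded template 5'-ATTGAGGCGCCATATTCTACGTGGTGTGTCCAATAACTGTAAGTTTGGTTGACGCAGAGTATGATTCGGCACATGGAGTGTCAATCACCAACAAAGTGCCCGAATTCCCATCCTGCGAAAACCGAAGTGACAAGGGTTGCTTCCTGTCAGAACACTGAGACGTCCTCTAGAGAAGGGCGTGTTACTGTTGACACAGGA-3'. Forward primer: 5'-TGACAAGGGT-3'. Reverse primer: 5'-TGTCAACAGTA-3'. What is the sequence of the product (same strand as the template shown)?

Forward primer TGACAAGGGT is found on the top strand at positions 128–137.
The reverse primer's reverse complement is TACTGTTGACA, which matches the template at positions 183–193.
The product is the template from position 128 through 193 (66 bp).

5'-TGACAAGGGTTGCTTCCTGTCAGAACACTGAGACGTCCTCTAGAGAAGGGCGTGTTACTGTTGACA-3'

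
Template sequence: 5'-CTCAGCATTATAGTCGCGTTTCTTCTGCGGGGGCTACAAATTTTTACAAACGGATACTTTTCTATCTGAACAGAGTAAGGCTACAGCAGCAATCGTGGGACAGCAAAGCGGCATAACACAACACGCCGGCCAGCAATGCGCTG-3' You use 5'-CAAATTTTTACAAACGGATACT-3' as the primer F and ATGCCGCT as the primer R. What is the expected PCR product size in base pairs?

Scanning the template, CAAATTTTTACAAACGGATACT occurs at positions 37–58; this primer anneals to the bottom strand there with its 3' end pointing downstream.
Reverse complement of the reverse primer: AGCGGCAT. This occurs on the top strand at positions 107–114.
Product length = (reverse-primer end) − (forward-primer start) + 1 = 114 − 37 + 1 = 78 bp.

78 bp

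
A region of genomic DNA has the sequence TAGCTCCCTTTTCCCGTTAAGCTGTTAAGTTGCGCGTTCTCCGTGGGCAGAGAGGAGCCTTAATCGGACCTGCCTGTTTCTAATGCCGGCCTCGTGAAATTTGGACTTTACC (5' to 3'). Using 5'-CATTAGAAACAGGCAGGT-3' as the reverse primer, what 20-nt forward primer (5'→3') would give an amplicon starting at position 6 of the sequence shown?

5'-CCCTTTTCCCGTTAAGCTGT-3'

The reverse primer's reverse complement ACCTGCCTGTTTCTAATG matches the template at positions 68–85; the product starts at position 6.
The forward primer is identical to the top strand over positions 6–25: CCCTTTTCCCGTTAAGCTGT.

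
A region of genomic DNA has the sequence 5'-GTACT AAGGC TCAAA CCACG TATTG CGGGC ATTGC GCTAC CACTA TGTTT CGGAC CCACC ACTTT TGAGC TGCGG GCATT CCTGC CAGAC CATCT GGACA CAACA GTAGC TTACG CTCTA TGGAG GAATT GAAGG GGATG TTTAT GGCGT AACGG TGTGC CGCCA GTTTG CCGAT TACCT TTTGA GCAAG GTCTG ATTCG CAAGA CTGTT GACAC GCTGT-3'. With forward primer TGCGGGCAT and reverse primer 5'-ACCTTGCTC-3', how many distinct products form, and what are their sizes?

The forward primer TGCGGGCAT matches the top strand at positions 24–32, 71–79.
The reverse primer's reverse complement is GAGCAAGGT, matching at positions 184–192.
Each forward site pairs with the reverse site to give a product ending at position 192: sizes 169, 122 bp.

Two products: 169 bp, 122 bp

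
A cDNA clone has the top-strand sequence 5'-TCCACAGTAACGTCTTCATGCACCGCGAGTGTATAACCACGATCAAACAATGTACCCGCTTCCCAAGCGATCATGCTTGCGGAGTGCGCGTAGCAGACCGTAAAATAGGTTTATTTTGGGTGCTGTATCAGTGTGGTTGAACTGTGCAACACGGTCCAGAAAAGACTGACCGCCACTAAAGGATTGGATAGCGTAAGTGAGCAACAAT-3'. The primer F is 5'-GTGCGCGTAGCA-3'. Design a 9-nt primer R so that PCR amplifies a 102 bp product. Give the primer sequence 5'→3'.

5'-AATCCTTTA-3'

The forward primer binds at positions 84–95, so a 102 bp product ends at position 84 + 102 − 1 = 185.
The reverse primer anneals to the top strand over positions 177–185, i.e. to TAAAGGATT.
Its sequence written 5'→3' is the reverse complement: AATCCTTTA.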